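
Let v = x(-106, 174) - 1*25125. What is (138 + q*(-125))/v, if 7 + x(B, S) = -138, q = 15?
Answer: 1737/25270 ≈ 0.068738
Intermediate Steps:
x(B, S) = -145 (x(B, S) = -7 - 138 = -145)
v = -25270 (v = -145 - 1*25125 = -145 - 25125 = -25270)
(138 + q*(-125))/v = (138 + 15*(-125))/(-25270) = (138 - 1875)*(-1/25270) = -1737*(-1/25270) = 1737/25270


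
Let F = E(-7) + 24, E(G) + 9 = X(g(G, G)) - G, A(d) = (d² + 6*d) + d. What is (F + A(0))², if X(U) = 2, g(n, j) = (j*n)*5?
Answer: 576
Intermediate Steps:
g(n, j) = 5*j*n
A(d) = d² + 7*d
E(G) = -7 - G (E(G) = -9 + (2 - G) = -7 - G)
F = 24 (F = (-7 - 1*(-7)) + 24 = (-7 + 7) + 24 = 0 + 24 = 24)
(F + A(0))² = (24 + 0*(7 + 0))² = (24 + 0*7)² = (24 + 0)² = 24² = 576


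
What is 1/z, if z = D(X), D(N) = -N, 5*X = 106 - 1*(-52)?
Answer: -5/158 ≈ -0.031646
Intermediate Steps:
X = 158/5 (X = (106 - 1*(-52))/5 = (106 + 52)/5 = (⅕)*158 = 158/5 ≈ 31.600)
z = -158/5 (z = -1*158/5 = -158/5 ≈ -31.600)
1/z = 1/(-158/5) = -5/158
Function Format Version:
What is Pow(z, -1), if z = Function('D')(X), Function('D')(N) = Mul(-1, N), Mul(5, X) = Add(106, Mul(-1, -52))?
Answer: Rational(-5, 158) ≈ -0.031646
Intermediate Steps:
X = Rational(158, 5) (X = Mul(Rational(1, 5), Add(106, Mul(-1, -52))) = Mul(Rational(1, 5), Add(106, 52)) = Mul(Rational(1, 5), 158) = Rational(158, 5) ≈ 31.600)
z = Rational(-158, 5) (z = Mul(-1, Rational(158, 5)) = Rational(-158, 5) ≈ -31.600)
Pow(z, -1) = Pow(Rational(-158, 5), -1) = Rational(-5, 158)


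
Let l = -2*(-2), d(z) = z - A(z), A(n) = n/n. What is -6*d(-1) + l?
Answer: 16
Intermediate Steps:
A(n) = 1
d(z) = -1 + z (d(z) = z - 1*1 = z - 1 = -1 + z)
l = 4
-6*d(-1) + l = -6*(-1 - 1) + 4 = -6*(-2) + 4 = 12 + 4 = 16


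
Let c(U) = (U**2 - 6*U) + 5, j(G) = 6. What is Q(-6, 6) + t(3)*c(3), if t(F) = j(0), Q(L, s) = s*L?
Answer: -60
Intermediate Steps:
Q(L, s) = L*s
t(F) = 6
c(U) = 5 + U**2 - 6*U
Q(-6, 6) + t(3)*c(3) = -6*6 + 6*(5 + 3**2 - 6*3) = -36 + 6*(5 + 9 - 18) = -36 + 6*(-4) = -36 - 24 = -60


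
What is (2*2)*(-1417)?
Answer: -5668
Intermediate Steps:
(2*2)*(-1417) = 4*(-1417) = -5668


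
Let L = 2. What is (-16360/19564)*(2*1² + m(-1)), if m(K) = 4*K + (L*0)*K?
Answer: 8180/4891 ≈ 1.6725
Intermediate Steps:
m(K) = 4*K (m(K) = 4*K + (2*0)*K = 4*K + 0*K = 4*K + 0 = 4*K)
(-16360/19564)*(2*1² + m(-1)) = (-16360/19564)*(2*1² + 4*(-1)) = (-16360*1/19564)*(2*1 - 4) = -4090*(2 - 4)/4891 = -4090/4891*(-2) = 8180/4891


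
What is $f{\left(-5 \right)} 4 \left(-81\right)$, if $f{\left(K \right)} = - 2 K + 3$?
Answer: $-4212$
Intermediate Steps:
$f{\left(K \right)} = 3 - 2 K$
$f{\left(-5 \right)} 4 \left(-81\right) = \left(3 - -10\right) 4 \left(-81\right) = \left(3 + 10\right) 4 \left(-81\right) = 13 \cdot 4 \left(-81\right) = 52 \left(-81\right) = -4212$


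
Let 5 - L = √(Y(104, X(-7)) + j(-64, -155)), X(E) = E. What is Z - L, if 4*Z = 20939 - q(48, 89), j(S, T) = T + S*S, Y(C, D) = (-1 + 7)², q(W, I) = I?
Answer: 10415/2 + √3977 ≈ 5270.6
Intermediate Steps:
Y(C, D) = 36 (Y(C, D) = 6² = 36)
j(S, T) = T + S²
Z = 10425/2 (Z = (20939 - 1*89)/4 = (20939 - 89)/4 = (¼)*20850 = 10425/2 ≈ 5212.5)
L = 5 - √3977 (L = 5 - √(36 + (-155 + (-64)²)) = 5 - √(36 + (-155 + 4096)) = 5 - √(36 + 3941) = 5 - √3977 ≈ -58.063)
Z - L = 10425/2 - (5 - √3977) = 10425/2 + (-5 + √3977) = 10415/2 + √3977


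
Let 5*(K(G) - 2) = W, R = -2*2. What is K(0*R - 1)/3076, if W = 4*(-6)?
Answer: -7/7690 ≈ -0.00091027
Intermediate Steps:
R = -4
W = -24
K(G) = -14/5 (K(G) = 2 + (⅕)*(-24) = 2 - 24/5 = -14/5)
K(0*R - 1)/3076 = -14/5/3076 = -14/5*1/3076 = -7/7690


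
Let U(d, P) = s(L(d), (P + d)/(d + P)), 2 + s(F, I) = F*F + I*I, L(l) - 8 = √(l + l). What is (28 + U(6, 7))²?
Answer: 13681 + 6592*√3 ≈ 25099.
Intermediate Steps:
L(l) = 8 + √2*√l (L(l) = 8 + √(l + l) = 8 + √(2*l) = 8 + √2*√l)
s(F, I) = -2 + F² + I² (s(F, I) = -2 + (F*F + I*I) = -2 + (F² + I²) = -2 + F² + I²)
U(d, P) = -1 + (8 + √2*√d)² (U(d, P) = -2 + (8 + √2*√d)² + ((P + d)/(d + P))² = -2 + (8 + √2*√d)² + ((P + d)/(P + d))² = -2 + (8 + √2*√d)² + 1² = -2 + (8 + √2*√d)² + 1 = -1 + (8 + √2*√d)²)
(28 + U(6, 7))² = (28 + (-1 + (8 + √2*√6)²))² = (28 + (-1 + (8 + 2*√3)²))² = (27 + (8 + 2*√3)²)²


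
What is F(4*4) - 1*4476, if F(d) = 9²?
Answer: -4395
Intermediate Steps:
F(d) = 81
F(4*4) - 1*4476 = 81 - 1*4476 = 81 - 4476 = -4395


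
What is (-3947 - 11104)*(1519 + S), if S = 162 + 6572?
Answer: -124215903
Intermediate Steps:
S = 6734
(-3947 - 11104)*(1519 + S) = (-3947 - 11104)*(1519 + 6734) = -15051*8253 = -124215903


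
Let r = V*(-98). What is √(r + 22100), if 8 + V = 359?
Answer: I*√12298 ≈ 110.9*I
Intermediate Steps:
V = 351 (V = -8 + 359 = 351)
r = -34398 (r = 351*(-98) = -34398)
√(r + 22100) = √(-34398 + 22100) = √(-12298) = I*√12298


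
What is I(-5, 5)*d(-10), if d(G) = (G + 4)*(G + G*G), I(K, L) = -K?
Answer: -2700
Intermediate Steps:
d(G) = (4 + G)*(G + G**2)
I(-5, 5)*d(-10) = (-1*(-5))*(-10*(4 + (-10)**2 + 5*(-10))) = 5*(-10*(4 + 100 - 50)) = 5*(-10*54) = 5*(-540) = -2700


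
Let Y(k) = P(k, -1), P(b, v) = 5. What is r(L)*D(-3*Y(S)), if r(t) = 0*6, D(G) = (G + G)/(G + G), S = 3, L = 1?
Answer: 0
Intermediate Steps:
Y(k) = 5
D(G) = 1 (D(G) = (2*G)/((2*G)) = (2*G)*(1/(2*G)) = 1)
r(t) = 0
r(L)*D(-3*Y(S)) = 0*1 = 0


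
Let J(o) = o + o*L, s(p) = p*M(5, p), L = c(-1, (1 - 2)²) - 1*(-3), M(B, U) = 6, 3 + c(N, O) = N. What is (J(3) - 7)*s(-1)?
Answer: 42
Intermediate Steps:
c(N, O) = -3 + N
L = -1 (L = (-3 - 1) - 1*(-3) = -4 + 3 = -1)
s(p) = 6*p (s(p) = p*6 = 6*p)
J(o) = 0 (J(o) = o + o*(-1) = o - o = 0)
(J(3) - 7)*s(-1) = (0 - 7)*(6*(-1)) = -7*(-6) = 42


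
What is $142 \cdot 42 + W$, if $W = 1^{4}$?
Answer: $5965$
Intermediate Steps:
$W = 1$
$142 \cdot 42 + W = 142 \cdot 42 + 1 = 5964 + 1 = 5965$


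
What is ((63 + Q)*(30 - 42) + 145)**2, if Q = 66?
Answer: 1968409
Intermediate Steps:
((63 + Q)*(30 - 42) + 145)**2 = ((63 + 66)*(30 - 42) + 145)**2 = (129*(-12) + 145)**2 = (-1548 + 145)**2 = (-1403)**2 = 1968409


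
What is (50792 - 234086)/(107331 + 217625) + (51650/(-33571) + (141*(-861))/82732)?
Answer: -805506856698211/225632871369308 ≈ -3.5700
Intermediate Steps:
(50792 - 234086)/(107331 + 217625) + (51650/(-33571) + (141*(-861))/82732) = -183294/324956 + (51650*(-1/33571) - 121401*1/82732) = -183294*1/324956 + (-51650/33571 - 121401/82732) = -91647/162478 - 8348660771/2777395972 = -805506856698211/225632871369308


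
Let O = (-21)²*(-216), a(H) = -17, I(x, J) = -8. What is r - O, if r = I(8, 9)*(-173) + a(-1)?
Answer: 96623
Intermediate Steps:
r = 1367 (r = -8*(-173) - 17 = 1384 - 17 = 1367)
O = -95256 (O = 441*(-216) = -95256)
r - O = 1367 - 1*(-95256) = 1367 + 95256 = 96623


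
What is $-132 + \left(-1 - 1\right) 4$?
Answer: $-140$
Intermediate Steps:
$-132 + \left(-1 - 1\right) 4 = -132 - 8 = -140$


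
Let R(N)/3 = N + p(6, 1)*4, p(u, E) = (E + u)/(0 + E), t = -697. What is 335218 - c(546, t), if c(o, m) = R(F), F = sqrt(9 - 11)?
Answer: 335134 - 3*I*sqrt(2) ≈ 3.3513e+5 - 4.2426*I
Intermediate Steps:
p(u, E) = (E + u)/E
F = I*sqrt(2) (F = sqrt(-2) = I*sqrt(2) ≈ 1.4142*I)
R(N) = 84 + 3*N (R(N) = 3*(N + ((1 + 6)/1)*4) = 3*(N + (1*7)*4) = 3*(N + 7*4) = 3*(N + 28) = 3*(28 + N) = 84 + 3*N)
c(o, m) = 84 + 3*I*sqrt(2) (c(o, m) = 84 + 3*(I*sqrt(2)) = 84 + 3*I*sqrt(2))
335218 - c(546, t) = 335218 - (84 + 3*I*sqrt(2)) = 335218 + (-84 - 3*I*sqrt(2)) = 335134 - 3*I*sqrt(2)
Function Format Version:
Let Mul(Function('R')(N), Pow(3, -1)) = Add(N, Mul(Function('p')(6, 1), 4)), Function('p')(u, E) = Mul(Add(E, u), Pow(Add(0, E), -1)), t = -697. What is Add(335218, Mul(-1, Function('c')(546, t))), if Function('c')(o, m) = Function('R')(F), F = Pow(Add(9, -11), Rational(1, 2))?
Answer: Add(335134, Mul(-3, I, Pow(2, Rational(1, 2)))) ≈ Add(3.3513e+5, Mul(-4.2426, I))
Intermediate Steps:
Function('p')(u, E) = Mul(Pow(E, -1), Add(E, u)) (Function('p')(u, E) = Mul(Add(E, u), Pow(E, -1)) = Mul(Pow(E, -1), Add(E, u)))
F = Mul(I, Pow(2, Rational(1, 2))) (F = Pow(-2, Rational(1, 2)) = Mul(I, Pow(2, Rational(1, 2))) ≈ Mul(1.4142, I))
Function('R')(N) = Add(84, Mul(3, N)) (Function('R')(N) = Mul(3, Add(N, Mul(Mul(Pow(1, -1), Add(1, 6)), 4))) = Mul(3, Add(N, Mul(Mul(1, 7), 4))) = Mul(3, Add(N, Mul(7, 4))) = Mul(3, Add(N, 28)) = Mul(3, Add(28, N)) = Add(84, Mul(3, N)))
Function('c')(o, m) = Add(84, Mul(3, I, Pow(2, Rational(1, 2)))) (Function('c')(o, m) = Add(84, Mul(3, Mul(I, Pow(2, Rational(1, 2))))) = Add(84, Mul(3, I, Pow(2, Rational(1, 2)))))
Add(335218, Mul(-1, Function('c')(546, t))) = Add(335218, Mul(-1, Add(84, Mul(3, I, Pow(2, Rational(1, 2)))))) = Add(335218, Add(-84, Mul(-3, I, Pow(2, Rational(1, 2))))) = Add(335134, Mul(-3, I, Pow(2, Rational(1, 2))))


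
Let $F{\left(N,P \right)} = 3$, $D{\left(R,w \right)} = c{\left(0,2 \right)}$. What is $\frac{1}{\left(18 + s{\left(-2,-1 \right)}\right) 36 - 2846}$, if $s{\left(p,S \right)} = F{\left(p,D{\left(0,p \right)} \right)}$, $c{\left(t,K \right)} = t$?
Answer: $- \frac{1}{2090} \approx -0.00047847$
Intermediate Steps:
$D{\left(R,w \right)} = 0$
$s{\left(p,S \right)} = 3$
$\frac{1}{\left(18 + s{\left(-2,-1 \right)}\right) 36 - 2846} = \frac{1}{\left(18 + 3\right) 36 - 2846} = \frac{1}{21 \cdot 36 - 2846} = \frac{1}{756 - 2846} = \frac{1}{-2090} = - \frac{1}{2090}$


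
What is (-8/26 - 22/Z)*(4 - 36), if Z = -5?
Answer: -8512/65 ≈ -130.95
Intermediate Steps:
(-8/26 - 22/Z)*(4 - 36) = (-8/26 - 22/(-5))*(4 - 36) = (-8*1/26 - 22*(-⅕))*(-32) = (-4/13 + 22/5)*(-32) = (266/65)*(-32) = -8512/65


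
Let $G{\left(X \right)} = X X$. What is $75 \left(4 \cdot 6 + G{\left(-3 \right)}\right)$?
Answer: $2475$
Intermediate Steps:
$G{\left(X \right)} = X^{2}$
$75 \left(4 \cdot 6 + G{\left(-3 \right)}\right) = 75 \left(4 \cdot 6 + \left(-3\right)^{2}\right) = 75 \left(24 + 9\right) = 75 \cdot 33 = 2475$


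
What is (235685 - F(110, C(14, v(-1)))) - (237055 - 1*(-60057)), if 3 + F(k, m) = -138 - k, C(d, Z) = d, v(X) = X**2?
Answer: -61176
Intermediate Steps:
F(k, m) = -141 - k (F(k, m) = -3 + (-138 - k) = -141 - k)
(235685 - F(110, C(14, v(-1)))) - (237055 - 1*(-60057)) = (235685 - (-141 - 1*110)) - (237055 - 1*(-60057)) = (235685 - (-141 - 110)) - (237055 + 60057) = (235685 - 1*(-251)) - 1*297112 = (235685 + 251) - 297112 = 235936 - 297112 = -61176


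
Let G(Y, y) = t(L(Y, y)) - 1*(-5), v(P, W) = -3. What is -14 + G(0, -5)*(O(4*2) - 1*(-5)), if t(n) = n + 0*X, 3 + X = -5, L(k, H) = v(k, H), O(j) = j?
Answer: 12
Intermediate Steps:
L(k, H) = -3
X = -8 (X = -3 - 5 = -8)
t(n) = n (t(n) = n + 0*(-8) = n + 0 = n)
G(Y, y) = 2 (G(Y, y) = -3 - 1*(-5) = -3 + 5 = 2)
-14 + G(0, -5)*(O(4*2) - 1*(-5)) = -14 + 2*(4*2 - 1*(-5)) = -14 + 2*(8 + 5) = -14 + 2*13 = -14 + 26 = 12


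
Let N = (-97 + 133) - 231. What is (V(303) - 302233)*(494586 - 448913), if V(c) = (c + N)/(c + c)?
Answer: -1394191846595/101 ≈ -1.3804e+10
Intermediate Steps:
N = -195 (N = 36 - 231 = -195)
V(c) = (-195 + c)/(2*c) (V(c) = (c - 195)/(c + c) = (-195 + c)/((2*c)) = (-195 + c)*(1/(2*c)) = (-195 + c)/(2*c))
(V(303) - 302233)*(494586 - 448913) = ((½)*(-195 + 303)/303 - 302233)*(494586 - 448913) = ((½)*(1/303)*108 - 302233)*45673 = (18/101 - 302233)*45673 = -30525515/101*45673 = -1394191846595/101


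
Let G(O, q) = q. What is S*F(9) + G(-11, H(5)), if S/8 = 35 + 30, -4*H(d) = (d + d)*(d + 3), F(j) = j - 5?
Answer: 2060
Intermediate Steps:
F(j) = -5 + j
H(d) = -d*(3 + d)/2 (H(d) = -(d + d)*(d + 3)/4 = -2*d*(3 + d)/4 = -d*(3 + d)/2)
S = 520 (S = 8*(35 + 30) = 8*65 = 520)
S*F(9) + G(-11, H(5)) = 520*(-5 + 9) - ½*5*(3 + 5) = 520*4 - ½*5*8 = 2080 - 20 = 2060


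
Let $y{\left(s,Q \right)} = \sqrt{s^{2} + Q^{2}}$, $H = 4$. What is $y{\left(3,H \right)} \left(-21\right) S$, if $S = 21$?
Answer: $-2205$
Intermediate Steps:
$y{\left(s,Q \right)} = \sqrt{Q^{2} + s^{2}}$
$y{\left(3,H \right)} \left(-21\right) S = \sqrt{4^{2} + 3^{2}} \left(-21\right) 21 = \sqrt{16 + 9} \left(-21\right) 21 = \sqrt{25} \left(-21\right) 21 = 5 \left(-21\right) 21 = \left(-105\right) 21 = -2205$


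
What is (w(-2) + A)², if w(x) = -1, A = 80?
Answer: 6241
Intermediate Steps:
(w(-2) + A)² = (-1 + 80)² = 79² = 6241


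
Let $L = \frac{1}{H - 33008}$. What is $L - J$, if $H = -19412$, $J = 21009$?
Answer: $- \frac{1101291781}{52420} \approx -21009.0$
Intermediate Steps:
$L = - \frac{1}{52420}$ ($L = \frac{1}{-19412 - 33008} = \frac{1}{-52420} = - \frac{1}{52420} \approx -1.9077 \cdot 10^{-5}$)
$L - J = - \frac{1}{52420} - 21009 = - \frac{1101291781}{52420}$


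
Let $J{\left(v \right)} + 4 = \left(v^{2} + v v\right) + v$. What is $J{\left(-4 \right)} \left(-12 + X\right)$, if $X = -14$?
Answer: $-624$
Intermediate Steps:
$J{\left(v \right)} = -4 + v + 2 v^{2}$ ($J{\left(v \right)} = -4 + \left(\left(v^{2} + v v\right) + v\right) = -4 + \left(\left(v^{2} + v^{2}\right) + v\right) = -4 + \left(2 v^{2} + v\right) = -4 + \left(v + 2 v^{2}\right) = -4 + v + 2 v^{2}$)
$J{\left(-4 \right)} \left(-12 + X\right) = \left(-4 - 4 + 2 \left(-4\right)^{2}\right) \left(-12 - 14\right) = \left(-4 - 4 + 2 \cdot 16\right) \left(-26\right) = \left(-4 - 4 + 32\right) \left(-26\right) = 24 \left(-26\right) = -624$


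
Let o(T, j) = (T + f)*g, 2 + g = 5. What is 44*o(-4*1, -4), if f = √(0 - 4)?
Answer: -528 + 264*I ≈ -528.0 + 264.0*I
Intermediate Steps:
f = 2*I (f = √(-4) = 2*I ≈ 2.0*I)
g = 3 (g = -2 + 5 = 3)
o(T, j) = 3*T + 6*I (o(T, j) = (T + 2*I)*3 = 3*T + 6*I)
44*o(-4*1, -4) = 44*(3*(-4*1) + 6*I) = 44*(3*(-4) + 6*I) = 44*(-12 + 6*I) = -528 + 264*I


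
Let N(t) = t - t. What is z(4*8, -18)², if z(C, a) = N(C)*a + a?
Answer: 324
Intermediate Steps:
N(t) = 0
z(C, a) = a (z(C, a) = 0*a + a = 0 + a = a)
z(4*8, -18)² = (-18)² = 324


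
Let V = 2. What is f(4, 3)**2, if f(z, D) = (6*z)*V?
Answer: 2304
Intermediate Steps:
f(z, D) = 12*z (f(z, D) = (6*z)*2 = 12*z)
f(4, 3)**2 = (12*4)**2 = 48**2 = 2304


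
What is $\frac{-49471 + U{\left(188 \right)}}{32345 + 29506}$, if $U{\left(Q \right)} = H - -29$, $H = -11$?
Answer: $- \frac{49453}{61851} \approx -0.79955$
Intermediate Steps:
$U{\left(Q \right)} = 18$ ($U{\left(Q \right)} = -11 - -29 = -11 + 29 = 18$)
$\frac{-49471 + U{\left(188 \right)}}{32345 + 29506} = \frac{-49471 + 18}{32345 + 29506} = - \frac{49453}{61851}$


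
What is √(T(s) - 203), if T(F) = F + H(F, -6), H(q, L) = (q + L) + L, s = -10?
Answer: I*√235 ≈ 15.33*I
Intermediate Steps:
H(q, L) = q + 2*L (H(q, L) = (L + q) + L = q + 2*L)
T(F) = -12 + 2*F (T(F) = F + (F + 2*(-6)) = F + (F - 12) = F + (-12 + F) = -12 + 2*F)
√(T(s) - 203) = √((-12 + 2*(-10)) - 203) = √((-12 - 20) - 203) = √(-32 - 203) = √(-235) = I*√235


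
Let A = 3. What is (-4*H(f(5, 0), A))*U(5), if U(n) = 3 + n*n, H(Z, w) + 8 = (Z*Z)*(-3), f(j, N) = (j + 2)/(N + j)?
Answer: 38864/25 ≈ 1554.6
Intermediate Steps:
f(j, N) = (2 + j)/(N + j)
H(Z, w) = -8 - 3*Z**2 (H(Z, w) = -8 + (Z*Z)*(-3) = -8 + Z**2*(-3) = -8 - 3*Z**2)
U(n) = 3 + n**2
(-4*H(f(5, 0), A))*U(5) = (-4*(-8 - 3*(2 + 5)**2/(0 + 5)**2))*(3 + 5**2) = (-4*(-8 - 3*(7/5)**2))*(3 + 25) = -4*(-8 - 3*((1/5)*7)**2)*28 = -4*(-8 - 3*(7/5)**2)*28 = -4*(-8 - 3*49/25)*28 = -4*(-8 - 147/25)*28 = -4*(-347/25)*28 = (1388/25)*28 = 38864/25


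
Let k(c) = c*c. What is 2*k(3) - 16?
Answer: 2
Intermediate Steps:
k(c) = c**2
2*k(3) - 16 = 2*3**2 - 16 = 2*9 - 16 = 18 - 16 = 2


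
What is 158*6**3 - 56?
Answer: 34072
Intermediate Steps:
158*6**3 - 56 = 158*216 - 56 = 34128 - 56 = 34072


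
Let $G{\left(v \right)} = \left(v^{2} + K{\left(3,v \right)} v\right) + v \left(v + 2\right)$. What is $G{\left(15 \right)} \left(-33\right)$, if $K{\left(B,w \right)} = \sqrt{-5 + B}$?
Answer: $-15840 - 495 i \sqrt{2} \approx -15840.0 - 700.04 i$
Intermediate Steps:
$G{\left(v \right)} = v^{2} + v \left(2 + v\right) + i v \sqrt{2}$ ($G{\left(v \right)} = \left(v^{2} + \sqrt{-5 + 3} v\right) + v \left(v + 2\right) = \left(v^{2} + \sqrt{-2} v\right) + v \left(2 + v\right) = \left(v^{2} + i \sqrt{2} v\right) + v \left(2 + v\right) = \left(v^{2} + i v \sqrt{2}\right) + v \left(2 + v\right) = v^{2} + v \left(2 + v\right) + i v \sqrt{2}$)
$G{\left(15 \right)} \left(-33\right) = 15 \left(2 + 2 \cdot 15 + i \sqrt{2}\right) \left(-33\right) = 15 \left(2 + 30 + i \sqrt{2}\right) \left(-33\right) = 15 \left(32 + i \sqrt{2}\right) \left(-33\right) = \left(480 + 15 i \sqrt{2}\right) \left(-33\right) = -15840 - 495 i \sqrt{2}$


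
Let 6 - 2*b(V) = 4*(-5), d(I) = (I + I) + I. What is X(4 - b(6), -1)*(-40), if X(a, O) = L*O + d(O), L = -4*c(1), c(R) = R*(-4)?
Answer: 760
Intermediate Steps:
c(R) = -4*R
d(I) = 3*I (d(I) = 2*I + I = 3*I)
b(V) = 13 (b(V) = 3 - 2*(-5) = 3 - ½*(-20) = 3 + 10 = 13)
L = 16 (L = -(-16) = -4*(-4) = 16)
X(a, O) = 19*O (X(a, O) = 16*O + 3*O = 19*O)
X(4 - b(6), -1)*(-40) = (19*(-1))*(-40) = -19*(-40) = 760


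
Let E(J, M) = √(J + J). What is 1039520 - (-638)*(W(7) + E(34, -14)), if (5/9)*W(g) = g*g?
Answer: 5478958/5 + 1276*√17 ≈ 1.1011e+6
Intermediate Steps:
E(J, M) = √2*√J (E(J, M) = √(2*J) = √2*√J)
W(g) = 9*g²/5 (W(g) = 9*(g*g)/5 = 9*g²/5)
1039520 - (-638)*(W(7) + E(34, -14)) = 1039520 - (-638)*((9/5)*7² + √2*√34) = 1039520 - (-638)*((9/5)*49 + 2*√17) = 1039520 - (-638)*(441/5 + 2*√17) = 1039520 - (-281358/5 - 1276*√17) = 1039520 + (281358/5 + 1276*√17) = 5478958/5 + 1276*√17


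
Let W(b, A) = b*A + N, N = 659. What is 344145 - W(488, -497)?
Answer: 586022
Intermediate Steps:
W(b, A) = 659 + A*b (W(b, A) = b*A + 659 = A*b + 659 = 659 + A*b)
344145 - W(488, -497) = 344145 - (659 - 497*488) = 344145 - (659 - 242536) = 344145 - 1*(-241877) = 344145 + 241877 = 586022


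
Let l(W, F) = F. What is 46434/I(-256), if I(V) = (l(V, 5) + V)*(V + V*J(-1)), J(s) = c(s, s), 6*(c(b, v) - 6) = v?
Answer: 69651/658624 ≈ 0.10575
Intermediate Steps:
c(b, v) = 6 + v/6
J(s) = 6 + s/6
I(V) = 41*V*(5 + V)/6 (I(V) = (5 + V)*(V + V*(6 + (⅙)*(-1))) = (5 + V)*(V + V*(6 - ⅙)) = (5 + V)*(V + V*(35/6)) = (5 + V)*(V + 35*V/6) = (5 + V)*(41*V/6) = 41*V*(5 + V)/6)
46434/I(-256) = 46434/(((41/6)*(-256)*(5 - 256))) = 46434/(((41/6)*(-256)*(-251))) = 46434/(1317248/3) = 46434*(3/1317248) = 69651/658624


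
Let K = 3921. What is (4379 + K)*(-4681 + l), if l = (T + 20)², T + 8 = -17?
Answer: -38644800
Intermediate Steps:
T = -25 (T = -8 - 17 = -25)
l = 25 (l = (-25 + 20)² = (-5)² = 25)
(4379 + K)*(-4681 + l) = (4379 + 3921)*(-4681 + 25) = 8300*(-4656) = -38644800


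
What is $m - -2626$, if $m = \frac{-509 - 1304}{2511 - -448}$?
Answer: $\frac{7768521}{2959} \approx 2625.4$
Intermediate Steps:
$m = - \frac{1813}{2959}$ ($m = - \frac{1813}{2511 + 448} = - \frac{1813}{2959} \approx -0.61271$)
$m - -2626 = - \frac{1813}{2959} - -2626 = - \frac{1813}{2959} + 2626 = \frac{7768521}{2959}$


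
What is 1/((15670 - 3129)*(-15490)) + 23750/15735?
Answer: 922735424353/611336503230 ≈ 1.5094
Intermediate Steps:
1/((15670 - 3129)*(-15490)) + 23750/15735 = -1/15490/12541 + 23750*(1/15735) = (1/12541)*(-1/15490) + 4750/3147 = -1/194260090 + 4750/3147 = 922735424353/611336503230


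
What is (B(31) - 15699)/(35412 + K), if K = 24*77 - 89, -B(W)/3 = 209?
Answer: -16326/37171 ≈ -0.43921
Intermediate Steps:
B(W) = -627 (B(W) = -3*209 = -627)
K = 1759 (K = 1848 - 89 = 1759)
(B(31) - 15699)/(35412 + K) = (-627 - 15699)/(35412 + 1759) = -16326/37171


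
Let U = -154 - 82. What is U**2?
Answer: 55696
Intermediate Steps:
U = -236
U**2 = (-236)**2 = 55696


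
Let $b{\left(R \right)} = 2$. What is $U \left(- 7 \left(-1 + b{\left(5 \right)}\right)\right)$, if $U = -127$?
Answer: $889$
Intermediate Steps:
$U \left(- 7 \left(-1 + b{\left(5 \right)}\right)\right) = - 127 \left(- 7 \left(-1 + 2\right)\right) = - 127 \left(\left(-7\right) 1\right) = \left(-127\right) \left(-7\right) = 889$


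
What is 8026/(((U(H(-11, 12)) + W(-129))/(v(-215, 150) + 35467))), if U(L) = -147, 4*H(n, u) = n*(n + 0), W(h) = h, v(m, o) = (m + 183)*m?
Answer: -169938511/138 ≈ -1.2314e+6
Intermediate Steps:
v(m, o) = m*(183 + m) (v(m, o) = (183 + m)*m = m*(183 + m))
H(n, u) = n**2/4 (H(n, u) = (n*(n + 0))/4 = (n*n)/4 = n**2/4)
8026/(((U(H(-11, 12)) + W(-129))/(v(-215, 150) + 35467))) = 8026/(((-147 - 129)/(-215*(183 - 215) + 35467))) = 8026/((-276/(-215*(-32) + 35467))) = 8026/((-276/(6880 + 35467))) = 8026/((-276/42347)) = 8026/((-276*1/42347)) = 8026/(-276/42347) = 8026*(-42347/276) = -169938511/138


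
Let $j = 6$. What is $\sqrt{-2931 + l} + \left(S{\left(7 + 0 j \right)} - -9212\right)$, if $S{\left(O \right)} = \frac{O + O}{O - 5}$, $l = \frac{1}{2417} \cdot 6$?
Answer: $9219 + \frac{i \sqrt{17122562157}}{2417} \approx 9219.0 + 54.139 i$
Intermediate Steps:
$l = \frac{6}{2417}$ ($l = \frac{1}{2417} \cdot 6 = \frac{6}{2417} \approx 0.0024824$)
$S{\left(O \right)} = \frac{2 O}{-5 + O}$
$\sqrt{-2931 + l} + \left(S{\left(7 + 0 j \right)} - -9212\right) = \sqrt{-2931 + \frac{6}{2417}} + \left(\frac{2 \left(7 + 0 \cdot 6\right)}{-5 + \left(7 + 0 \cdot 6\right)} - -9212\right) = \sqrt{- \frac{7084221}{2417}} + \left(\frac{2 \left(7 + 0\right)}{-5 + \left(7 + 0\right)} + 9212\right) = \frac{i \sqrt{17122562157}}{2417} + \left(2 \cdot 7 \frac{1}{-5 + 7} + 9212\right) = \frac{i \sqrt{17122562157}}{2417} + \left(2 \cdot 7 \cdot \frac{1}{2} + 9212\right) = \frac{i \sqrt{17122562157}}{2417} + \left(7 + 9212\right) = \frac{i \sqrt{17122562157}}{2417} + 9219 = 9219 + \frac{i \sqrt{17122562157}}{2417}$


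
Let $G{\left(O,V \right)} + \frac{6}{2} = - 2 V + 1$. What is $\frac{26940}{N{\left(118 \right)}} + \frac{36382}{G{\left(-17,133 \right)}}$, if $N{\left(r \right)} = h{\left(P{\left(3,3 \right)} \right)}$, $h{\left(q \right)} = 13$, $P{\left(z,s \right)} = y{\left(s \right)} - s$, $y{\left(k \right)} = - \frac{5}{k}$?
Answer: $\frac{3373477}{1742} \approx 1936.6$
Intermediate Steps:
$P{\left(z,s \right)} = - s - \frac{5}{s}$ ($P{\left(z,s \right)} = - \frac{5}{s} - s = - s - \frac{5}{s}$)
$G{\left(O,V \right)} = -2 - 2 V$ ($G{\left(O,V \right)} = -3 - \left(-1 + 2 V\right) = -2 - 2 V$)
$N{\left(r \right)} = 13$
$\frac{26940}{N{\left(118 \right)}} + \frac{36382}{G{\left(-17,133 \right)}} = \frac{26940}{13} + \frac{36382}{-2 - 266} = 26940 \cdot \frac{1}{13} + \frac{36382}{-2 - 266} = \frac{26940}{13} + \frac{36382}{-268} = \frac{26940}{13} + 36382 \left(- \frac{1}{268}\right) = \frac{26940}{13} - \frac{18191}{134} = \frac{3373477}{1742}$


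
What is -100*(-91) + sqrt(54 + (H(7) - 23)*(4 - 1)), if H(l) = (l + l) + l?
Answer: 9100 + 4*sqrt(3) ≈ 9106.9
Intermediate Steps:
H(l) = 3*l (H(l) = 2*l + l = 3*l)
-100*(-91) + sqrt(54 + (H(7) - 23)*(4 - 1)) = -100*(-91) + sqrt(54 + (3*7 - 23)*(4 - 1)) = 9100 + sqrt(54 + (21 - 23)*3) = 9100 + sqrt(54 - 2*3) = 9100 + sqrt(54 - 6) = 9100 + sqrt(48) = 9100 + 4*sqrt(3)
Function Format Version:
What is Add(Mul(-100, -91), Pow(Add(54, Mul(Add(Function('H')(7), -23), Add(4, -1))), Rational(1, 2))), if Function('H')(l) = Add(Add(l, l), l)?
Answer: Add(9100, Mul(4, Pow(3, Rational(1, 2)))) ≈ 9106.9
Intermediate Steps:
Function('H')(l) = Mul(3, l) (Function('H')(l) = Add(Mul(2, l), l) = Mul(3, l))
Add(Mul(-100, -91), Pow(Add(54, Mul(Add(Function('H')(7), -23), Add(4, -1))), Rational(1, 2))) = Add(Mul(-100, -91), Pow(Add(54, Mul(Add(Mul(3, 7), -23), Add(4, -1))), Rational(1, 2))) = Add(9100, Pow(Add(54, Mul(Add(21, -23), 3)), Rational(1, 2))) = Add(9100, Pow(Add(54, Mul(-2, 3)), Rational(1, 2))) = Add(9100, Pow(Add(54, -6), Rational(1, 2))) = Add(9100, Pow(48, Rational(1, 2))) = Add(9100, Mul(4, Pow(3, Rational(1, 2))))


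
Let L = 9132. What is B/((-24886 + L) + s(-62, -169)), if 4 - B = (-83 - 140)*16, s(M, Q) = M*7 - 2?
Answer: -1786/8095 ≈ -0.22063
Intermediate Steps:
s(M, Q) = -2 + 7*M (s(M, Q) = 7*M - 2 = -2 + 7*M)
B = 3572 (B = 4 - (-83 - 140)*16 = 4 - (-223)*16 = 4 - 1*(-3568) = 4 + 3568 = 3572)
B/((-24886 + L) + s(-62, -169)) = 3572/((-24886 + 9132) + (-2 + 7*(-62))) = 3572/(-15754 + (-2 - 434)) = 3572/(-15754 - 436) = 3572/(-16190) = 3572*(-1/16190) = -1786/8095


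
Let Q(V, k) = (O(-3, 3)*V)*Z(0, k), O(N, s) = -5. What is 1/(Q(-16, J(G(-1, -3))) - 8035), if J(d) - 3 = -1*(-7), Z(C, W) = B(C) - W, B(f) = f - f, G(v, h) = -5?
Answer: -1/8835 ≈ -0.00011319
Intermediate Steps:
B(f) = 0
Z(C, W) = -W (Z(C, W) = 0 - W = -W)
J(d) = 10 (J(d) = 3 - 1*(-7) = 3 + 7 = 10)
Q(V, k) = 5*V*k (Q(V, k) = (-5*V)*(-k) = 5*V*k)
1/(Q(-16, J(G(-1, -3))) - 8035) = 1/(5*(-16)*10 - 8035) = 1/(-800 - 8035) = 1/(-8835) = -1/8835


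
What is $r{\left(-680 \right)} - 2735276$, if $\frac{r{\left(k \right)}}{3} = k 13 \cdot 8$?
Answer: $-2947436$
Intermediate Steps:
$r{\left(k \right)} = 312 k$ ($r{\left(k \right)} = 3 k 13 \cdot 8 = 3 \cdot 13 k 8 = 3 \cdot 104 k = 312 k$)
$r{\left(-680 \right)} - 2735276 = 312 \left(-680\right) - 2735276 = -212160 - 2735276 = -2947436$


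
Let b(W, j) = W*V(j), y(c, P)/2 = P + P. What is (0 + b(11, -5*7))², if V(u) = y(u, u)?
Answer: 2371600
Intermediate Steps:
y(c, P) = 4*P (y(c, P) = 2*(P + P) = 2*(2*P) = 4*P)
V(u) = 4*u
b(W, j) = 4*W*j (b(W, j) = W*(4*j) = 4*W*j)
(0 + b(11, -5*7))² = (0 + 4*11*(-5*7))² = (0 + 4*11*(-35))² = (0 - 1540)² = (-1540)² = 2371600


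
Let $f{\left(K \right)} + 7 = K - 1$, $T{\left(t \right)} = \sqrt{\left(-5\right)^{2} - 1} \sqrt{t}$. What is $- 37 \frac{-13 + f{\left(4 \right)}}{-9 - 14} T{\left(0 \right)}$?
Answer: $0$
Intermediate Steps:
$T{\left(t \right)} = 2 \sqrt{6} \sqrt{t}$ ($T{\left(t \right)} = \sqrt{25 - 1} \sqrt{t} = \sqrt{24} \sqrt{t} = 2 \sqrt{6} \sqrt{t}$)
$f{\left(K \right)} = -8 + K$ ($f{\left(K \right)} = -7 + \left(K - 1\right) = -7 + \left(-1 + K\right) = -8 + K$)
$- 37 \frac{-13 + f{\left(4 \right)}}{-9 - 14} T{\left(0 \right)} = - 37 \frac{-13 + \left(-8 + 4\right)}{-9 - 14} \cdot 2 \sqrt{6} \sqrt{0} = - 37 \frac{-13 - 4}{-23} \cdot 2 \sqrt{6} \cdot 0 = - 37 \left(\left(-17\right) \left(- \frac{1}{23}\right)\right) 0 = \left(-37\right) \frac{17}{23} \cdot 0 = \left(- \frac{629}{23}\right) 0 = 0$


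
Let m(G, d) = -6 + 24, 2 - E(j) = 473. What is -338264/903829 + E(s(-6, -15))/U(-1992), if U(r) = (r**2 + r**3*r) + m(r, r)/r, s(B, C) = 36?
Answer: -589427039582992255092/1574927428625794804331 ≈ -0.37426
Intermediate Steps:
E(j) = -471 (E(j) = 2 - 1*473 = 2 - 473 = -471)
m(G, d) = 18
U(r) = r**2 + r**4 + 18/r (U(r) = (r**2 + r**3*r) + 18/r = (r**2 + r**4) + 18/r = r**2 + r**4 + 18/r)
-338264/903829 + E(s(-6, -15))/U(-1992) = -338264/903829 - 471*(-1992/(18 + (-1992)**3 + (-1992)**5)) = -338264*1/903829 - 471*(-1992/(18 - 7904383488 - 31365099560927232)) = -338264/903829 - 471/((-1/1992*(-31365107465310702))) = -338264/903829 - 471/5227517910885117/332 = -338264/903829 - 471*332/5227517910885117 = -338264/903829 - 52124/1742505970295039 = -589427039582992255092/1574927428625794804331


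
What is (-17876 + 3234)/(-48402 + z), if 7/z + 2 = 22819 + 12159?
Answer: 512118592/1692908345 ≈ 0.30251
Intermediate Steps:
z = 7/34976 (z = 7/(-2 + (22819 + 12159)) = 7/(-2 + 34978) = 7/34976 ≈ 0.00020014)
(-17876 + 3234)/(-48402 + z) = (-17876 + 3234)/(-48402 + 7/34976) = -14642/(-1692908345/34976) = -14642*(-34976/1692908345) = 512118592/1692908345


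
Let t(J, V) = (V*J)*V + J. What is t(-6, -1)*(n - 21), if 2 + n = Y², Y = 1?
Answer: 264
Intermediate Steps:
t(J, V) = J + J*V² (t(J, V) = (J*V)*V + J = J*V² + J = J + J*V²)
n = -1 (n = -2 + 1² = -2 + 1 = -1)
t(-6, -1)*(n - 21) = (-6*(1 + (-1)²))*(-1 - 21) = -6*(1 + 1)*(-22) = -6*2*(-22) = -12*(-22) = 264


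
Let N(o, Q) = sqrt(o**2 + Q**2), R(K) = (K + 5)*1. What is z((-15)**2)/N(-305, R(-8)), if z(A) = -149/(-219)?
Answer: 149*sqrt(93034)/20374446 ≈ 0.0022306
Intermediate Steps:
z(A) = 149/219 (z(A) = -149*(-1/219) = 149/219)
R(K) = 5 + K (R(K) = (5 + K)*1 = 5 + K)
N(o, Q) = sqrt(Q**2 + o**2)
z((-15)**2)/N(-305, R(-8)) = 149/(219*(sqrt((5 - 8)**2 + (-305)**2))) = 149/(219*(sqrt((-3)**2 + 93025))) = 149/(219*(sqrt(9 + 93025))) = 149/(219*(sqrt(93034))) = 149*(sqrt(93034)/93034)/219 = 149*sqrt(93034)/20374446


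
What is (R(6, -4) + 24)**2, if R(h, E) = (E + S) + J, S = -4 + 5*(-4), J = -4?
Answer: 64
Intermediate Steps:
S = -24 (S = -4 - 20 = -24)
R(h, E) = -28 + E (R(h, E) = (E - 24) - 4 = (-24 + E) - 4 = -28 + E)
(R(6, -4) + 24)**2 = ((-28 - 4) + 24)**2 = (-32 + 24)**2 = (-8)**2 = 64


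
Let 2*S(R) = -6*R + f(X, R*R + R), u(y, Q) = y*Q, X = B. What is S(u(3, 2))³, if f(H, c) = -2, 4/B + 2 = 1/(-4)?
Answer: -6859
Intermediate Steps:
B = -16/9 (B = 4/(-2 + 1/(-4)) = 4/(-2 - ¼) = 4/(-9/4) = 4*(-4/9) = -16/9 ≈ -1.7778)
X = -16/9 ≈ -1.7778
u(y, Q) = Q*y
S(R) = -1 - 3*R (S(R) = (-6*R - 2)/2 = (-2 - 6*R)/2 = -1 - 3*R)
S(u(3, 2))³ = (-1 - 6*3)³ = (-1 - 3*6)³ = (-1 - 18)³ = (-19)³ = -6859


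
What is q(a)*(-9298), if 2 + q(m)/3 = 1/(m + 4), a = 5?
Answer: 158066/3 ≈ 52689.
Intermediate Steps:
q(m) = -6 + 3/(4 + m) (q(m) = -6 + 3/(m + 4) = -6 + 3/(4 + m))
q(a)*(-9298) = (3*(-7 - 2*5)/(4 + 5))*(-9298) = (3*(-7 - 10)/9)*(-9298) = (3*(1/9)*(-17))*(-9298) = -17/3*(-9298) = 158066/3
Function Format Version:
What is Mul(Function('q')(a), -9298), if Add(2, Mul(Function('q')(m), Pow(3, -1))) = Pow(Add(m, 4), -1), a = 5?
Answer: Rational(158066, 3) ≈ 52689.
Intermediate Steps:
Function('q')(m) = Add(-6, Mul(3, Pow(Add(4, m), -1))) (Function('q')(m) = Add(-6, Mul(3, Pow(Add(m, 4), -1))) = Add(-6, Mul(3, Pow(Add(4, m), -1))))
Mul(Function('q')(a), -9298) = Mul(Mul(3, Pow(Add(4, 5), -1), Add(-7, Mul(-2, 5))), -9298) = Mul(Mul(3, Pow(9, -1), Add(-7, -10)), -9298) = Mul(Mul(3, Rational(1, 9), -17), -9298) = Mul(Rational(-17, 3), -9298) = Rational(158066, 3)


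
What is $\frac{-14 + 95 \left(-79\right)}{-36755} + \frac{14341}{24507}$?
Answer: $\frac{711371588}{900754785} \approx 0.78975$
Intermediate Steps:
$\frac{-14 + 95 \left(-79\right)}{-36755} + \frac{14341}{24507} = \left(-14 - 7505\right) \left(- \frac{1}{36755}\right) + 14341 \cdot \frac{1}{24507} = \left(-7519\right) \left(- \frac{1}{36755}\right) + \frac{14341}{24507} = \frac{7519}{36755} + \frac{14341}{24507} = \frac{711371588}{900754785}$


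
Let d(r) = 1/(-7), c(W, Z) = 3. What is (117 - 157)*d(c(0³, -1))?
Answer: 40/7 ≈ 5.7143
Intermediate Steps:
d(r) = -⅐
(117 - 157)*d(c(0³, -1)) = (117 - 157)*(-⅐) = -40*(-⅐) = 40/7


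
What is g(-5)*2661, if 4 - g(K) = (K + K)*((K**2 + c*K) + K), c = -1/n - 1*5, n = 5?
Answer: 1234704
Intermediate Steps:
c = -26/5 (c = -1/5 - 1*5 = -1*1/5 - 5 = -1/5 - 5 = -26/5 ≈ -5.2000)
g(K) = 4 - 2*K*(K**2 - 21*K/5) (g(K) = 4 - (K + K)*((K**2 - 26*K/5) + K) = 4 - 2*K*(K**2 - 21*K/5))
g(-5)*2661 = (4 - 2*(-5)**3 + (42/5)*(-5)**2)*2661 = (4 - 2*(-125) + (42/5)*25)*2661 = (4 + 250 + 210)*2661 = 464*2661 = 1234704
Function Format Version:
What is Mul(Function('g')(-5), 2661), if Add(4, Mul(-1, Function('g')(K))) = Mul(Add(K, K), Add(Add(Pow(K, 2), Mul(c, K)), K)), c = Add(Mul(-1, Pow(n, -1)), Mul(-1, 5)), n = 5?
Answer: 1234704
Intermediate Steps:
c = Rational(-26, 5) (c = Add(Mul(-1, Pow(5, -1)), Mul(-1, 5)) = Add(Mul(-1, Rational(1, 5)), -5) = Add(Rational(-1, 5), -5) = Rational(-26, 5) ≈ -5.2000)
Function('g')(K) = Add(4, Mul(-2, K, Add(Pow(K, 2), Mul(Rational(-21, 5), K)))) (Function('g')(K) = Add(4, Mul(-1, Mul(Add(K, K), Add(Add(Pow(K, 2), Mul(Rational(-26, 5), K)), K)))) = Add(4, Mul(-1, Mul(Mul(2, K), Add(Pow(K, 2), Mul(Rational(-21, 5), K))))) = Add(4, Mul(-1, Mul(2, K, Add(Pow(K, 2), Mul(Rational(-21, 5), K))))) = Add(4, Mul(-2, K, Add(Pow(K, 2), Mul(Rational(-21, 5), K)))))
Mul(Function('g')(-5), 2661) = Mul(Add(4, Mul(-2, Pow(-5, 3)), Mul(Rational(42, 5), Pow(-5, 2))), 2661) = Mul(Add(4, Mul(-2, -125), Mul(Rational(42, 5), 25)), 2661) = Mul(Add(4, 250, 210), 2661) = Mul(464, 2661) = 1234704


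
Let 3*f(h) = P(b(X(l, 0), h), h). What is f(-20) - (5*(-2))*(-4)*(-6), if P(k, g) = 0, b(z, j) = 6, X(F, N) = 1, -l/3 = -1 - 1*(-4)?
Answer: 240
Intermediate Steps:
l = -9 (l = -3*(-1 - 1*(-4)) = -3*(-1 + 4) = -3*3 = -9)
f(h) = 0 (f(h) = (1/3)*0 = 0)
f(-20) - (5*(-2))*(-4)*(-6) = 0 - (5*(-2))*(-4)*(-6) = 0 - (-10*(-4))*(-6) = 0 - 40*(-6) = 0 - 1*(-240) = 0 + 240 = 240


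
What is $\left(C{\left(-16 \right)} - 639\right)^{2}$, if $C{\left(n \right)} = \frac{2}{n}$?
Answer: $\frac{26142769}{64} \approx 4.0848 \cdot 10^{5}$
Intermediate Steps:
$\left(C{\left(-16 \right)} - 639\right)^{2} = \left(\frac{2}{-16} - 639\right)^{2} = \left(2 \left(- \frac{1}{16}\right) - 639\right)^{2} = \left(- \frac{1}{8} - 639\right)^{2} = \left(- \frac{5113}{8}\right)^{2} = \frac{26142769}{64}$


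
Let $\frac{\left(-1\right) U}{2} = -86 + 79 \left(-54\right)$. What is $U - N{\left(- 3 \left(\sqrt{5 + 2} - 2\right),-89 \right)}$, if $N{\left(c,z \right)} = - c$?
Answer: $8710 - 3 \sqrt{7} \approx 8702.1$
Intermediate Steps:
$U = 8704$ ($U = - 2 \left(-86 + 79 \left(-54\right)\right) = - 2 \left(-86 - 4266\right) = \left(-2\right) \left(-4352\right) = 8704$)
$U - N{\left(- 3 \left(\sqrt{5 + 2} - 2\right),-89 \right)} = 8704 - - \left(-3\right) \left(\sqrt{5 + 2} - 2\right) = 8704 - - \left(-3\right) \left(\sqrt{7} - 2\right) = 8704 - - \left(-3\right) \left(-2 + \sqrt{7}\right) = 8704 - - (6 - 3 \sqrt{7}) = 8704 - \left(-6 + 3 \sqrt{7}\right) = 8704 + \left(6 - 3 \sqrt{7}\right) = 8710 - 3 \sqrt{7}$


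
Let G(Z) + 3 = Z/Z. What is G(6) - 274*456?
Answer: -124946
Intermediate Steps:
G(Z) = -2 (G(Z) = -3 + Z/Z = -3 + 1 = -2)
G(6) - 274*456 = -2 - 274*456 = -2 - 124944 = -124946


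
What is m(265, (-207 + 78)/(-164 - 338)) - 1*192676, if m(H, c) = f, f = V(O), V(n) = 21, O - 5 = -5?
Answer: -192655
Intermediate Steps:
O = 0 (O = 5 - 5 = 0)
f = 21
m(H, c) = 21
m(265, (-207 + 78)/(-164 - 338)) - 1*192676 = 21 - 1*192676 = 21 - 192676 = -192655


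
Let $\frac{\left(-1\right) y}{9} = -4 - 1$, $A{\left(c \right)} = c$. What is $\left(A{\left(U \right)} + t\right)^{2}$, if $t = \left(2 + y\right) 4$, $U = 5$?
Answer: $37249$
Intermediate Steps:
$y = 45$ ($y = - 9 \left(-4 - 1\right) = \left(-9\right) \left(-5\right) = 45$)
$t = 188$ ($t = \left(2 + 45\right) 4 = 47 \cdot 4 = 188$)
$\left(A{\left(U \right)} + t\right)^{2} = \left(5 + 188\right)^{2} = 193^{2} = 37249$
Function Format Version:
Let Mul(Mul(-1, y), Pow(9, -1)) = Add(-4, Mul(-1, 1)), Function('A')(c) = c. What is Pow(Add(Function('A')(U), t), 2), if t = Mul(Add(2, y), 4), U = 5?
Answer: 37249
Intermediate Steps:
y = 45 (y = Mul(-9, Add(-4, Mul(-1, 1))) = Mul(-9, Add(-4, -1)) = Mul(-9, -5) = 45)
t = 188 (t = Mul(Add(2, 45), 4) = Mul(47, 4) = 188)
Pow(Add(Function('A')(U), t), 2) = Pow(Add(5, 188), 2) = Pow(193, 2) = 37249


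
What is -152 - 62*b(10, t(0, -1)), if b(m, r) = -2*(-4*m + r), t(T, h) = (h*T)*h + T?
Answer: -5112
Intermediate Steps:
t(T, h) = T + T*h² (t(T, h) = (T*h)*h + T = T*h² + T = T + T*h²)
b(m, r) = -2*r + 8*m (b(m, r) = -2*(r - 4*m) = -2*r + 8*m)
-152 - 62*b(10, t(0, -1)) = -152 - 62*(-0*(1 + (-1)²) + 8*10) = -152 - 62*(-0*(1 + 1) + 80) = -152 - 62*(-0*2 + 80) = -152 - 62*(-2*0 + 80) = -152 - 62*(0 + 80) = -152 - 62*80 = -152 - 4960 = -5112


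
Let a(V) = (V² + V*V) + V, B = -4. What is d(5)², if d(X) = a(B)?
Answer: 784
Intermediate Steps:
a(V) = V + 2*V² (a(V) = (V² + V²) + V = 2*V² + V = V + 2*V²)
d(X) = 28 (d(X) = -4*(1 + 2*(-4)) = -4*(1 - 8) = -4*(-7) = 28)
d(5)² = 28² = 784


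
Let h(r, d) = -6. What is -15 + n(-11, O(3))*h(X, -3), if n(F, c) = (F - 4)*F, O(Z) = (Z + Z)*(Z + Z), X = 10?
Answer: -1005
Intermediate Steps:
O(Z) = 4*Z² (O(Z) = (2*Z)*(2*Z) = 4*Z²)
n(F, c) = F*(-4 + F) (n(F, c) = (-4 + F)*F = F*(-4 + F))
-15 + n(-11, O(3))*h(X, -3) = -15 - 11*(-4 - 11)*(-6) = -15 - 11*(-15)*(-6) = -15 + 165*(-6) = -15 - 990 = -1005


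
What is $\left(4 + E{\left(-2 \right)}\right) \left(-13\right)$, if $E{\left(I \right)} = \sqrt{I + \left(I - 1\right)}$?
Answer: $-52 - 13 i \sqrt{5} \approx -52.0 - 29.069 i$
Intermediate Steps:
$E{\left(I \right)} = \sqrt{-1 + 2 I}$ ($E{\left(I \right)} = \sqrt{I + \left(-1 + I\right)} = \sqrt{-1 + 2 I}$)
$\left(4 + E{\left(-2 \right)}\right) \left(-13\right) = \left(4 + \sqrt{-1 + 2 \left(-2\right)}\right) \left(-13\right) = \left(4 + \sqrt{-1 - 4}\right) \left(-13\right) = \left(4 + \sqrt{-5}\right) \left(-13\right) = \left(4 + i \sqrt{5}\right) \left(-13\right) = -52 - 13 i \sqrt{5}$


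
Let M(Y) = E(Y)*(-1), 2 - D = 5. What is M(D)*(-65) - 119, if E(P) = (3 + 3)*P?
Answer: -1289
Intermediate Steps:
D = -3 (D = 2 - 1*5 = 2 - 5 = -3)
E(P) = 6*P
M(Y) = -6*Y (M(Y) = (6*Y)*(-1) = -6*Y)
M(D)*(-65) - 119 = -6*(-3)*(-65) - 119 = 18*(-65) - 119 = -1170 - 119 = -1289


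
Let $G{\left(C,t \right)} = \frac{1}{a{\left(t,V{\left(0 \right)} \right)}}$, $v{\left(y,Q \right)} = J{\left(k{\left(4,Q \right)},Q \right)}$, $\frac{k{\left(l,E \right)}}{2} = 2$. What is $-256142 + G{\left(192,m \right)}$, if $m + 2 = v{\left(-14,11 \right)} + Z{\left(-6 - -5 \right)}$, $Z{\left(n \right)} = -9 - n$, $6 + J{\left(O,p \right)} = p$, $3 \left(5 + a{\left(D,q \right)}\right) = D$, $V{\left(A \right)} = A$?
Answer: $- \frac{5122843}{20} \approx -2.5614 \cdot 10^{5}$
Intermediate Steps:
$k{\left(l,E \right)} = 4$ ($k{\left(l,E \right)} = 2 \cdot 2 = 4$)
$a{\left(D,q \right)} = -5 + \frac{D}{3}$
$J{\left(O,p \right)} = -6 + p$
$v{\left(y,Q \right)} = -6 + Q$
$m = -5$ ($m = -2 + \left(\left(-6 + 11\right) - \left(3 + 5\right)\right) = -2 + \left(5 - 8\right) = -2 - 3 = -5$)
$G{\left(C,t \right)} = \frac{1}{-5 + \frac{t}{3}}$
$-256142 + G{\left(192,m \right)} = -256142 + \frac{3}{-15 - 5} = -256142 + \frac{3}{-20} = -256142 + 3 \left(- \frac{1}{20}\right) = -256142 - \frac{3}{20} = - \frac{5122843}{20}$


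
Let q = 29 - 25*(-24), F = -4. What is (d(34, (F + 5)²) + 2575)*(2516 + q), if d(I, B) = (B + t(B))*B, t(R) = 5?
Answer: 8117245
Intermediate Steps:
q = 629 (q = 29 + 600 = 629)
d(I, B) = B*(5 + B) (d(I, B) = (B + 5)*B = (5 + B)*B = B*(5 + B))
(d(34, (F + 5)²) + 2575)*(2516 + q) = ((-4 + 5)²*(5 + (-4 + 5)²) + 2575)*(2516 + 629) = (1²*(5 + 1²) + 2575)*3145 = (1*(5 + 1) + 2575)*3145 = (1*6 + 2575)*3145 = (6 + 2575)*3145 = 2581*3145 = 8117245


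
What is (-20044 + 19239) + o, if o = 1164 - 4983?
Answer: -4624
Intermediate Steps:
o = -3819
(-20044 + 19239) + o = (-20044 + 19239) - 3819 = -805 - 3819 = -4624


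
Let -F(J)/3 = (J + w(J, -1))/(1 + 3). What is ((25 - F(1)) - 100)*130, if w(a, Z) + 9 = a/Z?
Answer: -21255/2 ≈ -10628.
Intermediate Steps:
w(a, Z) = -9 + a/Z
F(J) = 27/4 (F(J) = -3*(J + (-9 + J/(-1)))/(1 + 3) = -3*(J + (-9 + J*(-1)))/4 = -3*(J + (-9 - J))/4 = -(-27)/4 = -3*(-9/4) = 27/4)
((25 - F(1)) - 100)*130 = ((25 - 1*27/4) - 100)*130 = ((25 - 27/4) - 100)*130 = (73/4 - 100)*130 = -327/4*130 = -21255/2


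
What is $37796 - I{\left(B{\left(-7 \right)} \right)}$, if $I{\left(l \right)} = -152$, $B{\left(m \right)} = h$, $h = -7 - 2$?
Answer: $37948$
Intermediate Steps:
$h = -9$
$B{\left(m \right)} = -9$
$37796 - I{\left(B{\left(-7 \right)} \right)} = 37796 - -152 = 37796 + 152 = 37948$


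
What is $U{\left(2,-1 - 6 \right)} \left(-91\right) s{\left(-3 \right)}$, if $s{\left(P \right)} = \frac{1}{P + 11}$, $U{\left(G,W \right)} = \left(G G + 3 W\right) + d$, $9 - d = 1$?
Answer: $\frac{819}{8} \approx 102.38$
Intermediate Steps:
$d = 8$ ($d = 9 - 1 = 8$)
$U{\left(G,W \right)} = 8 + G^{2} + 3 W$ ($U{\left(G,W \right)} = \left(G G + 3 W\right) + 8 = \left(G^{2} + 3 W\right) + 8 = 8 + G^{2} + 3 W$)
$s{\left(P \right)} = \frac{1}{11 + P}$
$U{\left(2,-1 - 6 \right)} \left(-91\right) s{\left(-3 \right)} = \frac{\left(8 + 2^{2} + 3 \left(-1 - 6\right)\right) \left(-91\right)}{11 - 3} = \frac{\left(8 + 4 + 3 \left(-1 - 6\right)\right) \left(-91\right)}{8} = \left(8 + 4 + 3 \left(-7\right)\right) \left(-91\right) \frac{1}{8} = \left(8 + 4 - 21\right) \left(-91\right) \frac{1}{8} = \left(-9\right) \left(-91\right) \frac{1}{8} = 819 \cdot \frac{1}{8} = \frac{819}{8}$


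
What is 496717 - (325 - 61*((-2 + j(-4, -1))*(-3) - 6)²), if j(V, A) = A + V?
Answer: 510117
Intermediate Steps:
496717 - (325 - 61*((-2 + j(-4, -1))*(-3) - 6)²) = 496717 - (325 - 61*((-2 + (-1 - 4))*(-3) - 6)²) = 496717 - (325 - 61*((-2 - 5)*(-3) - 6)²) = 496717 - (325 - 61*(-7*(-3) - 6)²) = 496717 - (325 - 61*(21 - 6)²) = 496717 - (325 - 61*15²) = 496717 - (325 - 61*225) = 496717 - (325 - 13725) = 496717 - 1*(-13400) = 496717 + 13400 = 510117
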